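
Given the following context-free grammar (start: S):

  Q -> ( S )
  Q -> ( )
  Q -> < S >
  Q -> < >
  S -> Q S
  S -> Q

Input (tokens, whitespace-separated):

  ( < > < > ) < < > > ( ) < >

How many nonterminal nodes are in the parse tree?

[S [Q ( [S [Q < >] [S [Q < >]]] )] [S [Q < [S [Q < >]] >] [S [Q ( )] [S [Q < >]]]]]

14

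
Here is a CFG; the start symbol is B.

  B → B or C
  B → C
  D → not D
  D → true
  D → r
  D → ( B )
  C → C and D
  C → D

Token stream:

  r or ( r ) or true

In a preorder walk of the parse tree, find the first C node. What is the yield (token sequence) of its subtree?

r

[B [B [B [C [D r]]] or [C [D ( [B [C [D r]]] )]]] or [C [D true]]]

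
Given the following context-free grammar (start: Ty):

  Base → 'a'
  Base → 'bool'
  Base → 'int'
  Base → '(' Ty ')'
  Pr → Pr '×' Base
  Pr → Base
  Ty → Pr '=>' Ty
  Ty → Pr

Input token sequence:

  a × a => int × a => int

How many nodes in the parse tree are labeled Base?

5

[Ty [Pr [Pr [Base a]] × [Base a]] => [Ty [Pr [Pr [Base int]] × [Base a]] => [Ty [Pr [Base int]]]]]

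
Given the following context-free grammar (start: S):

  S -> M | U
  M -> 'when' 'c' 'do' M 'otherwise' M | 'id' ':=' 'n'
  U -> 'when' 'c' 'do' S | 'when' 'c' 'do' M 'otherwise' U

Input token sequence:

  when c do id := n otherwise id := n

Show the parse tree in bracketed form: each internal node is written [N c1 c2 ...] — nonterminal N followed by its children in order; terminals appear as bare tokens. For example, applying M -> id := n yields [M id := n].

[S [M when c do [M id := n] otherwise [M id := n]]]

S
M
when c do M otherwise M
when c do id := n otherwise M
when c do id := n otherwise id := n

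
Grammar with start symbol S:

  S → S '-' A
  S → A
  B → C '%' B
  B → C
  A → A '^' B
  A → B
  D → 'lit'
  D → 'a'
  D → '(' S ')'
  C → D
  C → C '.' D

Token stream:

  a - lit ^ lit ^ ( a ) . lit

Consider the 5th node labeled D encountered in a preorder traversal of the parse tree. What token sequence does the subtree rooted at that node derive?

[S [S [A [B [C [D a]]]]] - [A [A [A [B [C [D lit]]]] ^ [B [C [D lit]]]] ^ [B [C [C [D ( [S [A [B [C [D a]]]]] )]] . [D lit]]]]]

a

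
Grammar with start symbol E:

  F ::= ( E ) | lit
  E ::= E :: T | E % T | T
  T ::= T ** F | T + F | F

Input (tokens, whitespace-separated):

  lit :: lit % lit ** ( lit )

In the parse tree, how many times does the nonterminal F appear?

5

[E [E [E [T [F lit]]] :: [T [F lit]]] % [T [T [F lit]] ** [F ( [E [T [F lit]]] )]]]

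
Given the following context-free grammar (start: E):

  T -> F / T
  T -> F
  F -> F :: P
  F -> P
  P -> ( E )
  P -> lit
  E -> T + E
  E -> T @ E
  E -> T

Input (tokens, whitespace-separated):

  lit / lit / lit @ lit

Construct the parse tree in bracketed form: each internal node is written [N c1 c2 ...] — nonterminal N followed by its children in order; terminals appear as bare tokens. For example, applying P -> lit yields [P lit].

E
T @ E
F / T @ E
P / T @ E
lit / T @ E
lit / F / T @ E
lit / P / T @ E
lit / lit / T @ E
lit / lit / F @ E
lit / lit / P @ E
lit / lit / lit @ E
lit / lit / lit @ T
lit / lit / lit @ F
lit / lit / lit @ P
lit / lit / lit @ lit

[E [T [F [P lit]] / [T [F [P lit]] / [T [F [P lit]]]]] @ [E [T [F [P lit]]]]]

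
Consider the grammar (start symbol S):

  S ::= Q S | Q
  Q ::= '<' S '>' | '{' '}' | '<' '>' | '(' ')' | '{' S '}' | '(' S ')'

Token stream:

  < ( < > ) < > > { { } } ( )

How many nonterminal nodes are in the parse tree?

[S [Q < [S [Q ( [S [Q < >]] )] [S [Q < >]]] >] [S [Q { [S [Q { }]] }] [S [Q ( )]]]]

14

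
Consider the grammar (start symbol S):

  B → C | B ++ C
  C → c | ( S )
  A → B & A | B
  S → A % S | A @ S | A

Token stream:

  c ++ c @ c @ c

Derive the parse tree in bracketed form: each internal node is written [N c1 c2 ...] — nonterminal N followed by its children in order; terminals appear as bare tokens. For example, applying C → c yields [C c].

[S [A [B [B [C c]] ++ [C c]]] @ [S [A [B [C c]]] @ [S [A [B [C c]]]]]]

S
A @ S
B @ S
B ++ C @ S
C ++ C @ S
c ++ C @ S
c ++ c @ S
c ++ c @ A @ S
c ++ c @ B @ S
c ++ c @ C @ S
c ++ c @ c @ S
c ++ c @ c @ A
c ++ c @ c @ B
c ++ c @ c @ C
c ++ c @ c @ c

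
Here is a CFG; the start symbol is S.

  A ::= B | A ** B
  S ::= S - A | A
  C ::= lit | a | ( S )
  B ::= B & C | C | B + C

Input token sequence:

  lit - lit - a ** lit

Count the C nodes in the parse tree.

[S [S [S [A [B [C lit]]]] - [A [B [C lit]]]] - [A [A [B [C a]]] ** [B [C lit]]]]

4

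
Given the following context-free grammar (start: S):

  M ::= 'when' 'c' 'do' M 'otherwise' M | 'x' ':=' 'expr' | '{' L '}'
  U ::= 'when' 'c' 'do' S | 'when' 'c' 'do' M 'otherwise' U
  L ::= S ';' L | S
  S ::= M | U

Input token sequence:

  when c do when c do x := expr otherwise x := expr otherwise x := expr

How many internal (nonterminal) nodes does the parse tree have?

[S [M when c do [M when c do [M x := expr] otherwise [M x := expr]] otherwise [M x := expr]]]

6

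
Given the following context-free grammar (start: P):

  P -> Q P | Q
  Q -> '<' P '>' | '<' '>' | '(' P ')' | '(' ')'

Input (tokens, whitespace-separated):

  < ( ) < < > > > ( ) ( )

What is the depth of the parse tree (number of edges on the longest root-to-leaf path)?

7

[P [Q < [P [Q ( )] [P [Q < [P [Q < >]] >]]] >] [P [Q ( )] [P [Q ( )]]]]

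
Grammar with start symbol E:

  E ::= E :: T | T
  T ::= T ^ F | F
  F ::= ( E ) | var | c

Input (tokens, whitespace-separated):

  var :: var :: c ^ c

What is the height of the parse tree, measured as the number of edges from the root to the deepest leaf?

[E [E [E [T [F var]]] :: [T [F var]]] :: [T [T [F c]] ^ [F c]]]

5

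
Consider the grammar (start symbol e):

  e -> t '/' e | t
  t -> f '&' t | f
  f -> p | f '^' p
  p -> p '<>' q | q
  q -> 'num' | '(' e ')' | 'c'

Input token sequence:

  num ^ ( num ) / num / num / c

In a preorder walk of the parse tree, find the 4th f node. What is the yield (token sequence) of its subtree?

[e [t [f [f [p [q num]]] ^ [p [q ( [e [t [f [p [q num]]]]] )]]]] / [e [t [f [p [q num]]]] / [e [t [f [p [q num]]]] / [e [t [f [p [q c]]]]]]]]

num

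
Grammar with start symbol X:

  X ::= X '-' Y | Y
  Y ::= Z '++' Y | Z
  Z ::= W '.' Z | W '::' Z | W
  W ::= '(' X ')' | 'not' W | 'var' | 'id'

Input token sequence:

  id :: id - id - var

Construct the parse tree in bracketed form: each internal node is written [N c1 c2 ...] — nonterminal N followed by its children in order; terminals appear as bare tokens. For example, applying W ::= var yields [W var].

X
X - Y
X - Y - Y
Y - Y - Y
Z - Y - Y
W :: Z - Y - Y
id :: Z - Y - Y
id :: W - Y - Y
id :: id - Y - Y
id :: id - Z - Y
id :: id - W - Y
id :: id - id - Y
id :: id - id - Z
id :: id - id - W
id :: id - id - var

[X [X [X [Y [Z [W id] :: [Z [W id]]]]] - [Y [Z [W id]]]] - [Y [Z [W var]]]]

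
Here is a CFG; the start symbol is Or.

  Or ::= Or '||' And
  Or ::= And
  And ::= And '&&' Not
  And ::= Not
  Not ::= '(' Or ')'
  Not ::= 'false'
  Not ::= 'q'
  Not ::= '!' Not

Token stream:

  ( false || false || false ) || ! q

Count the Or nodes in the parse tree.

5

[Or [Or [And [Not ( [Or [Or [Or [And [Not false]]] || [And [Not false]]] || [And [Not false]]] )]]] || [And [Not ! [Not q]]]]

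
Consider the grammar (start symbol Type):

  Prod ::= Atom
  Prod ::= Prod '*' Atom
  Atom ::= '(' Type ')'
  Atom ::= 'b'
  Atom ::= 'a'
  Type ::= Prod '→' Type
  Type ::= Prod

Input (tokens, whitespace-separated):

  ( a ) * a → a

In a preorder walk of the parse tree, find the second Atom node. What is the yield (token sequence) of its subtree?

a

[Type [Prod [Prod [Atom ( [Type [Prod [Atom a]]] )]] * [Atom a]] → [Type [Prod [Atom a]]]]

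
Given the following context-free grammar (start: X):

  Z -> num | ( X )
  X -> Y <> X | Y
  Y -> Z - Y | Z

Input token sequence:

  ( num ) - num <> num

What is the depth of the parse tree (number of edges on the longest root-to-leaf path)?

6

[X [Y [Z ( [X [Y [Z num]]] )] - [Y [Z num]]] <> [X [Y [Z num]]]]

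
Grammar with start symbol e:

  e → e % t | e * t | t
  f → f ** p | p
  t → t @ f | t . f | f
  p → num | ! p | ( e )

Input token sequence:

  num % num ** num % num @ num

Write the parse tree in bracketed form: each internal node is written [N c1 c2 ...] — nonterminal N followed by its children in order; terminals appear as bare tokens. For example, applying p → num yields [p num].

[e [e [e [t [f [p num]]]] % [t [f [f [p num]] ** [p num]]]] % [t [t [f [p num]]] @ [f [p num]]]]

e
e % t
e % t % t
t % t % t
f % t % t
p % t % t
num % t % t
num % f % t
num % f ** p % t
num % p ** p % t
num % num ** p % t
num % num ** num % t
num % num ** num % t @ f
num % num ** num % f @ f
num % num ** num % p @ f
num % num ** num % num @ f
num % num ** num % num @ p
num % num ** num % num @ num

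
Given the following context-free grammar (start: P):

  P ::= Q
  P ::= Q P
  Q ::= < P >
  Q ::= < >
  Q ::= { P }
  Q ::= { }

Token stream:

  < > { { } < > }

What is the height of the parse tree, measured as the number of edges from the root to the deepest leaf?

[P [Q < >] [P [Q { [P [Q { }] [P [Q < >]]] }]]]

6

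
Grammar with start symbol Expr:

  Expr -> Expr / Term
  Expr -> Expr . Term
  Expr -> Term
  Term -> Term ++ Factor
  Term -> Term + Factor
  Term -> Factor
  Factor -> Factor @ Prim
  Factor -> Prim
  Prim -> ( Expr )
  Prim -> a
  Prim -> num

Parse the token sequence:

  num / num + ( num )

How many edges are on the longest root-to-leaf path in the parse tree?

[Expr [Expr [Term [Factor [Prim num]]]] / [Term [Term [Factor [Prim num]]] + [Factor [Prim ( [Expr [Term [Factor [Prim num]]]] )]]]]

8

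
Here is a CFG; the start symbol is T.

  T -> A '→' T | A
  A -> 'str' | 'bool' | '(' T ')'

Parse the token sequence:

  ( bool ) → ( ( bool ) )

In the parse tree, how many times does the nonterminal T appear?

[T [A ( [T [A bool]] )] → [T [A ( [T [A ( [T [A bool]] )]] )]]]

5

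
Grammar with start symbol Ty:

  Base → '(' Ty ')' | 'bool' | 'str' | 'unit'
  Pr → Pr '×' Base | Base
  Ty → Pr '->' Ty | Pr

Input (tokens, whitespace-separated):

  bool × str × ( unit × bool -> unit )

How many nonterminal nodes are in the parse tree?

15

[Ty [Pr [Pr [Pr [Base bool]] × [Base str]] × [Base ( [Ty [Pr [Pr [Base unit]] × [Base bool]] -> [Ty [Pr [Base unit]]]] )]]]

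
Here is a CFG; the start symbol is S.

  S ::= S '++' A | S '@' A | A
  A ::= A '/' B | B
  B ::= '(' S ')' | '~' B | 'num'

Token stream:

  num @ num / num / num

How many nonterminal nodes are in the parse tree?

10

[S [S [A [B num]]] @ [A [A [A [B num]] / [B num]] / [B num]]]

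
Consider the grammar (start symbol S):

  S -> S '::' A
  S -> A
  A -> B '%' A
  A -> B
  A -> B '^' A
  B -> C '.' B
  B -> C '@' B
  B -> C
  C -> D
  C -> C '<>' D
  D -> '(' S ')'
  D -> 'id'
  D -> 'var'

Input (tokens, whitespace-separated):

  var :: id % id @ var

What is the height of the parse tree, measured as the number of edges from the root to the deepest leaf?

7

[S [S [A [B [C [D var]]]]] :: [A [B [C [D id]]] % [A [B [C [D id]] @ [B [C [D var]]]]]]]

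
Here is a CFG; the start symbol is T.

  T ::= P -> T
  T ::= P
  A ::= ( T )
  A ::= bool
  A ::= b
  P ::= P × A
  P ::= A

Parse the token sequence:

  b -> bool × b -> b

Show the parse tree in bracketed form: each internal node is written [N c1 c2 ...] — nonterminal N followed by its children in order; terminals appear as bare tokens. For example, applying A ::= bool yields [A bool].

T
P -> T
A -> T
b -> T
b -> P -> T
b -> P × A -> T
b -> A × A -> T
b -> bool × A -> T
b -> bool × b -> T
b -> bool × b -> P
b -> bool × b -> A
b -> bool × b -> b

[T [P [A b]] -> [T [P [P [A bool]] × [A b]] -> [T [P [A b]]]]]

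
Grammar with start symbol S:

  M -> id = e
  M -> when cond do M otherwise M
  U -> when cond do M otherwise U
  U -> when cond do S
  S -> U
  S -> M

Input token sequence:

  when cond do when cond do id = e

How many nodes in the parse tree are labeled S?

[S [U when cond do [S [U when cond do [S [M id = e]]]]]]

3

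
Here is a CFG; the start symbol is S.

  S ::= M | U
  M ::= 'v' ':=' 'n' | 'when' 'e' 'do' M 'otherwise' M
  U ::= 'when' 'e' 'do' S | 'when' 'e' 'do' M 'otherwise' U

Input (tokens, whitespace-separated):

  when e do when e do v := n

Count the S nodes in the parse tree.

3

[S [U when e do [S [U when e do [S [M v := n]]]]]]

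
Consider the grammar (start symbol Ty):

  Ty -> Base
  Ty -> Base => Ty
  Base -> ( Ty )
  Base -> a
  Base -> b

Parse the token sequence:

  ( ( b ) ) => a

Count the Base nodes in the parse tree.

4

[Ty [Base ( [Ty [Base ( [Ty [Base b]] )]] )] => [Ty [Base a]]]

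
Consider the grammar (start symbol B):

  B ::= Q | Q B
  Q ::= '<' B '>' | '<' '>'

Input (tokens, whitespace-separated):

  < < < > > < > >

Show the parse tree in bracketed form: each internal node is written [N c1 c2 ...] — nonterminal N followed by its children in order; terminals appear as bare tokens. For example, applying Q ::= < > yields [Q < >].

[B [Q < [B [Q < [B [Q < >]] >] [B [Q < >]]] >]]

B
Q
< B >
< Q B >
< < B > B >
< < Q > B >
< < < > > B >
< < < > > Q >
< < < > > < > >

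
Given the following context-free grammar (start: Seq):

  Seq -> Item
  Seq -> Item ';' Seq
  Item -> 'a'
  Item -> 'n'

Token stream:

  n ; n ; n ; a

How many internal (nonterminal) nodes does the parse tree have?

8

[Seq [Item n] ; [Seq [Item n] ; [Seq [Item n] ; [Seq [Item a]]]]]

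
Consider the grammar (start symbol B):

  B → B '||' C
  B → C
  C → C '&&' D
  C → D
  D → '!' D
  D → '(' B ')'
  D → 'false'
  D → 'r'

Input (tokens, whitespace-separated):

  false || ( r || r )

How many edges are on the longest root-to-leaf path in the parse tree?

[B [B [C [D false]]] || [C [D ( [B [B [C [D r]]] || [C [D r]]] )]]]

7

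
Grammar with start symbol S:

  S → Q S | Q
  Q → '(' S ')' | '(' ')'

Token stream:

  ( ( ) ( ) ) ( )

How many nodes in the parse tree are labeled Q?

4

[S [Q ( [S [Q ( )] [S [Q ( )]]] )] [S [Q ( )]]]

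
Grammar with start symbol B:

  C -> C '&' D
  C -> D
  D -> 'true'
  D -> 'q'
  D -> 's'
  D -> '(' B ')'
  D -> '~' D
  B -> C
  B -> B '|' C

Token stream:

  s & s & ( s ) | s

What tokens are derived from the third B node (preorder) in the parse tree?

s

[B [B [C [C [C [D s]] & [D s]] & [D ( [B [C [D s]]] )]]] | [C [D s]]]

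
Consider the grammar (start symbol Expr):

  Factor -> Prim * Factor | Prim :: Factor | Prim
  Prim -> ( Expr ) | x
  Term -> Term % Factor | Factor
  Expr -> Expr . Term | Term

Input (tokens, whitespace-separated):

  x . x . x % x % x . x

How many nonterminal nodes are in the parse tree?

22

[Expr [Expr [Expr [Expr [Term [Factor [Prim x]]]] . [Term [Factor [Prim x]]]] . [Term [Term [Term [Factor [Prim x]]] % [Factor [Prim x]]] % [Factor [Prim x]]]] . [Term [Factor [Prim x]]]]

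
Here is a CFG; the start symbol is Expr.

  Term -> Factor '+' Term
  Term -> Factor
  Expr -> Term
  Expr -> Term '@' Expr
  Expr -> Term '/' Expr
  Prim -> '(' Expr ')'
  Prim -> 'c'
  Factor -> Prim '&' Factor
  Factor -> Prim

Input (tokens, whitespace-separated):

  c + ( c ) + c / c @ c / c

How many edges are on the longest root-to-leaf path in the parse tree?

9

[Expr [Term [Factor [Prim c]] + [Term [Factor [Prim ( [Expr [Term [Factor [Prim c]]]] )]] + [Term [Factor [Prim c]]]]] / [Expr [Term [Factor [Prim c]]] @ [Expr [Term [Factor [Prim c]]] / [Expr [Term [Factor [Prim c]]]]]]]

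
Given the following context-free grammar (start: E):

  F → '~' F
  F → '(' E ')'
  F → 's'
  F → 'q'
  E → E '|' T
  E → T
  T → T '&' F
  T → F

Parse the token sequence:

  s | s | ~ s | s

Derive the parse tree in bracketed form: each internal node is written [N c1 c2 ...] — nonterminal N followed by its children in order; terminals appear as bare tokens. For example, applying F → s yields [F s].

[E [E [E [E [T [F s]]] | [T [F s]]] | [T [F ~ [F s]]]] | [T [F s]]]

E
E | T
E | T | T
E | T | T | T
T | T | T | T
F | T | T | T
s | T | T | T
s | F | T | T
s | s | T | T
s | s | F | T
s | s | ~ F | T
s | s | ~ s | T
s | s | ~ s | F
s | s | ~ s | s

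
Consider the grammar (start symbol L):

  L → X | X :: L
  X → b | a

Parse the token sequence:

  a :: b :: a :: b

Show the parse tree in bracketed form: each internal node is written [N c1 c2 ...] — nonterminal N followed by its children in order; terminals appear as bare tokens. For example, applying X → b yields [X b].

L
X :: L
a :: L
a :: X :: L
a :: b :: L
a :: b :: X :: L
a :: b :: a :: L
a :: b :: a :: X
a :: b :: a :: b

[L [X a] :: [L [X b] :: [L [X a] :: [L [X b]]]]]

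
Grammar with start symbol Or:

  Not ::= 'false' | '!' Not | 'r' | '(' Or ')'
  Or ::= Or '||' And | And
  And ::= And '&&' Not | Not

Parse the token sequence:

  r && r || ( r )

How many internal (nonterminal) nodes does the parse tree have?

[Or [Or [And [And [Not r]] && [Not r]]] || [And [Not ( [Or [And [Not r]]] )]]]

11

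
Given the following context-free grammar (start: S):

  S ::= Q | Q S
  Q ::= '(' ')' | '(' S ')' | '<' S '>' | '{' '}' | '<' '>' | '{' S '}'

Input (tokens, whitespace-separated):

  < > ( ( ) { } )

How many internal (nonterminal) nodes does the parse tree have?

8

[S [Q < >] [S [Q ( [S [Q ( )] [S [Q { }]]] )]]]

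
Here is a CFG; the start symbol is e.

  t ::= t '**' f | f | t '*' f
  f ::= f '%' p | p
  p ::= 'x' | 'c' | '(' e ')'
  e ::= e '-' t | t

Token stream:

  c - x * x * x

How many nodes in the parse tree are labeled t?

[e [e [t [f [p c]]]] - [t [t [t [f [p x]]] * [f [p x]]] * [f [p x]]]]

4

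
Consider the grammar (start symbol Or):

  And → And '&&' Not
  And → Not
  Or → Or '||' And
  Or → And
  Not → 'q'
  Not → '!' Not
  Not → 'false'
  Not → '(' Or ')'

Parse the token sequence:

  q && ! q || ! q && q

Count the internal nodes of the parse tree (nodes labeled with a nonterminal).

[Or [Or [And [And [Not q]] && [Not ! [Not q]]]] || [And [And [Not ! [Not q]]] && [Not q]]]

12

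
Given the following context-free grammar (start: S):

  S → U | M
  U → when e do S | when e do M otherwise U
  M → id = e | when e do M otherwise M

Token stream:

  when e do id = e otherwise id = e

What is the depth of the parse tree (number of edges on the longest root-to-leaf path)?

3

[S [M when e do [M id = e] otherwise [M id = e]]]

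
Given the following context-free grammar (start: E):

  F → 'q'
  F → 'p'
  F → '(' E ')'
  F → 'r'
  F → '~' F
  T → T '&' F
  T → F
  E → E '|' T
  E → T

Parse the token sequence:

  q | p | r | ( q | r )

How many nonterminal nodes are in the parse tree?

18

[E [E [E [E [T [F q]]] | [T [F p]]] | [T [F r]]] | [T [F ( [E [E [T [F q]]] | [T [F r]]] )]]]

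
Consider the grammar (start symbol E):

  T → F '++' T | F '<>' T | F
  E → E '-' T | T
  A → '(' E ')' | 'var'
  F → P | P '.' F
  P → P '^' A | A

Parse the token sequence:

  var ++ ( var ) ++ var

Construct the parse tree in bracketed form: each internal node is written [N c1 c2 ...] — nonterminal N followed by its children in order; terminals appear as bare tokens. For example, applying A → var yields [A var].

E
T
F ++ T
P ++ T
A ++ T
var ++ T
var ++ F ++ T
var ++ P ++ T
var ++ A ++ T
var ++ ( E ) ++ T
var ++ ( T ) ++ T
var ++ ( F ) ++ T
var ++ ( P ) ++ T
var ++ ( A ) ++ T
var ++ ( var ) ++ T
var ++ ( var ) ++ F
var ++ ( var ) ++ P
var ++ ( var ) ++ A
var ++ ( var ) ++ var

[E [T [F [P [A var]]] ++ [T [F [P [A ( [E [T [F [P [A var]]]]] )]]] ++ [T [F [P [A var]]]]]]]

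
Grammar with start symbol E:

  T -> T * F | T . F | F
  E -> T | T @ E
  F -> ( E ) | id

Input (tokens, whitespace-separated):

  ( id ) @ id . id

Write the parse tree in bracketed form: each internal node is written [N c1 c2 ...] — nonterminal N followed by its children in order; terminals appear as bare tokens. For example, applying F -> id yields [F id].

[E [T [F ( [E [T [F id]]] )]] @ [E [T [T [F id]] . [F id]]]]

E
T @ E
F @ E
( E ) @ E
( T ) @ E
( F ) @ E
( id ) @ E
( id ) @ T
( id ) @ T . F
( id ) @ F . F
( id ) @ id . F
( id ) @ id . id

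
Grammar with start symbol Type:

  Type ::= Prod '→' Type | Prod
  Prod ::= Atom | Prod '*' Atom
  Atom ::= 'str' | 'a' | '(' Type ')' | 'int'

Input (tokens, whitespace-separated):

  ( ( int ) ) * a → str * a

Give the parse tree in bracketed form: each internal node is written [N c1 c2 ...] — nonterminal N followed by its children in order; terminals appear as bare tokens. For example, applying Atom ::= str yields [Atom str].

[Type [Prod [Prod [Atom ( [Type [Prod [Atom ( [Type [Prod [Atom int]]] )]]] )]] * [Atom a]] → [Type [Prod [Prod [Atom str]] * [Atom a]]]]

Type
Prod → Type
Prod * Atom → Type
Atom * Atom → Type
( Type ) * Atom → Type
( Prod ) * Atom → Type
( Atom ) * Atom → Type
( ( Type ) ) * Atom → Type
( ( Prod ) ) * Atom → Type
( ( Atom ) ) * Atom → Type
( ( int ) ) * Atom → Type
( ( int ) ) * a → Type
( ( int ) ) * a → Prod
( ( int ) ) * a → Prod * Atom
( ( int ) ) * a → Atom * Atom
( ( int ) ) * a → str * Atom
( ( int ) ) * a → str * a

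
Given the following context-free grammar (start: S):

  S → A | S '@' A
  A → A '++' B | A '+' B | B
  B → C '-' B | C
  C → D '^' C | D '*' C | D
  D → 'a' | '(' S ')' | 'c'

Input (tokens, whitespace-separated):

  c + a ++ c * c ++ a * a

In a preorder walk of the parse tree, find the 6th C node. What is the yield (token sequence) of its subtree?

a

[S [A [A [A [A [B [C [D c]]]] + [B [C [D a]]]] ++ [B [C [D c] * [C [D c]]]]] ++ [B [C [D a] * [C [D a]]]]]]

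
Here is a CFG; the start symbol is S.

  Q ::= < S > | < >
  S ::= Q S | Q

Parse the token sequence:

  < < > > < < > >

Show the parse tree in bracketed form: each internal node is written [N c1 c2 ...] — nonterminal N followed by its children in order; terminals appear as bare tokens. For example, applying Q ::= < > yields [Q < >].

[S [Q < [S [Q < >]] >] [S [Q < [S [Q < >]] >]]]

S
Q S
< S > S
< Q > S
< < > > S
< < > > Q
< < > > < S >
< < > > < Q >
< < > > < < > >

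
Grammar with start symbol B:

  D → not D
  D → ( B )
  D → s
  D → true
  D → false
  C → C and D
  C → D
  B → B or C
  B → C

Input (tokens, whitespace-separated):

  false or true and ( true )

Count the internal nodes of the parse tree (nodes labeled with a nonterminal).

[B [B [C [D false]]] or [C [C [D true]] and [D ( [B [C [D true]]] )]]]

11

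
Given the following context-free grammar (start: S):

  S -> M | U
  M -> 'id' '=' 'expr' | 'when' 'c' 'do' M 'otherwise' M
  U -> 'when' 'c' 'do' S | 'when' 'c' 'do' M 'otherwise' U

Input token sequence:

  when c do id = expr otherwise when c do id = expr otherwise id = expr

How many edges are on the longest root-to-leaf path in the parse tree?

4

[S [M when c do [M id = expr] otherwise [M when c do [M id = expr] otherwise [M id = expr]]]]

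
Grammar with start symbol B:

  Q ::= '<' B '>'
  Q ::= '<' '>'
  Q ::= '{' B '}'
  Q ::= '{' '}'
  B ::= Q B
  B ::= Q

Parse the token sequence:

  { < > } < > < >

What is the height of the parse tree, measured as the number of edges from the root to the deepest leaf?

4

[B [Q { [B [Q < >]] }] [B [Q < >] [B [Q < >]]]]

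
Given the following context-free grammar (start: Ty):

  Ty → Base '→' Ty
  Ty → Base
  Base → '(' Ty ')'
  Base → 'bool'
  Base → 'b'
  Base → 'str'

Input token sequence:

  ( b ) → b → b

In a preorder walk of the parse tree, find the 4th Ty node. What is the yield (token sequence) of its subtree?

[Ty [Base ( [Ty [Base b]] )] → [Ty [Base b] → [Ty [Base b]]]]

b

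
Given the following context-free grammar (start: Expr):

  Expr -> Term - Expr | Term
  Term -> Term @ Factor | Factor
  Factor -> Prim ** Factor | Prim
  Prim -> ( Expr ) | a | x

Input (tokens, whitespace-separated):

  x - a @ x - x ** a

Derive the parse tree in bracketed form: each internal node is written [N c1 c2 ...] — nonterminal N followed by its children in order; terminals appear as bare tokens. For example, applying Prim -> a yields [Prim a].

Expr
Term - Expr
Factor - Expr
Prim - Expr
x - Expr
x - Term - Expr
x - Term @ Factor - Expr
x - Factor @ Factor - Expr
x - Prim @ Factor - Expr
x - a @ Factor - Expr
x - a @ Prim - Expr
x - a @ x - Expr
x - a @ x - Term
x - a @ x - Factor
x - a @ x - Prim ** Factor
x - a @ x - x ** Factor
x - a @ x - x ** Prim
x - a @ x - x ** a

[Expr [Term [Factor [Prim x]]] - [Expr [Term [Term [Factor [Prim a]]] @ [Factor [Prim x]]] - [Expr [Term [Factor [Prim x] ** [Factor [Prim a]]]]]]]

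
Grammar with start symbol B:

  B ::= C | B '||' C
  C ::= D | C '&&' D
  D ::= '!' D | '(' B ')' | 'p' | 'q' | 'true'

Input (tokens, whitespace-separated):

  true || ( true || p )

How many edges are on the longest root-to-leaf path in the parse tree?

[B [B [C [D true]]] || [C [D ( [B [B [C [D true]]] || [C [D p]]] )]]]

7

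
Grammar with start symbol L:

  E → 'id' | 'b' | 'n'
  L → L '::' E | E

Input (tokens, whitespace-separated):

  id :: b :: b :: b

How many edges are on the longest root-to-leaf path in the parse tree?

5

[L [L [L [L [E id]] :: [E b]] :: [E b]] :: [E b]]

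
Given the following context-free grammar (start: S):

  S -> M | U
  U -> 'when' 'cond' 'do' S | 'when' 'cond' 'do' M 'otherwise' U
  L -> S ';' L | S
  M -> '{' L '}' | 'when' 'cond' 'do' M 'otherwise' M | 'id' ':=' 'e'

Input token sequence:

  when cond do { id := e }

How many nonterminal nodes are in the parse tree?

7

[S [U when cond do [S [M { [L [S [M id := e]]] }]]]]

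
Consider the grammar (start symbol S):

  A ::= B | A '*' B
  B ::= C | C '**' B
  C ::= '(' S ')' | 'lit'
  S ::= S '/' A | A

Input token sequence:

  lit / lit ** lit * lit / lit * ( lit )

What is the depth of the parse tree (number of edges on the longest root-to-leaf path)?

[S [S [S [A [B [C lit]]]] / [A [A [B [C lit] ** [B [C lit]]]] * [B [C lit]]]] / [A [A [B [C lit]]] * [B [C ( [S [A [B [C lit]]]] )]]]]

8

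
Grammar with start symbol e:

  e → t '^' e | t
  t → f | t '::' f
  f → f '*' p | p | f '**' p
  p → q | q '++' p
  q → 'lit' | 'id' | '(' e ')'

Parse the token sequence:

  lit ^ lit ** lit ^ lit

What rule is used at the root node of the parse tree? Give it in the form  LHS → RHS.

e → t '^' e

[e [t [f [p [q lit]]]] ^ [e [t [f [f [p [q lit]]] ** [p [q lit]]]] ^ [e [t [f [p [q lit]]]]]]]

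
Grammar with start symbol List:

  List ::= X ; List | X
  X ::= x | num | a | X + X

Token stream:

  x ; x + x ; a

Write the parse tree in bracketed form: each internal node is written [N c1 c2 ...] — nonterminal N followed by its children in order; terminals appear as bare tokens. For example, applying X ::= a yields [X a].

[List [X x] ; [List [X [X x] + [X x]] ; [List [X a]]]]

List
X ; List
x ; List
x ; X ; List
x ; X + X ; List
x ; x + X ; List
x ; x + x ; List
x ; x + x ; X
x ; x + x ; a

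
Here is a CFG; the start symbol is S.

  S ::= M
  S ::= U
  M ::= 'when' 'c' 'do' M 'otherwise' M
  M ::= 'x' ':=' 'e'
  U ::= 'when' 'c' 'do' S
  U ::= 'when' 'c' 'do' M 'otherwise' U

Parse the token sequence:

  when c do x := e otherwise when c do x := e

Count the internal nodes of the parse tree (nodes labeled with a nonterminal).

[S [U when c do [M x := e] otherwise [U when c do [S [M x := e]]]]]

6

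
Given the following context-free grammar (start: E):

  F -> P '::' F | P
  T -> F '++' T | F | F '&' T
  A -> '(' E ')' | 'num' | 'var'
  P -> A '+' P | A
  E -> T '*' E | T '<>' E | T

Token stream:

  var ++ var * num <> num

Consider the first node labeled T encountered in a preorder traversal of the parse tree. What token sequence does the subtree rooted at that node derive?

var ++ var

[E [T [F [P [A var]]] ++ [T [F [P [A var]]]]] * [E [T [F [P [A num]]]] <> [E [T [F [P [A num]]]]]]]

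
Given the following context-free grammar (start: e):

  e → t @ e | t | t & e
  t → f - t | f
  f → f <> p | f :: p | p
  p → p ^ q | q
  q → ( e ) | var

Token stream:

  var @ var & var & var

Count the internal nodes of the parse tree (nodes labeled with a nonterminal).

20

[e [t [f [p [q var]]]] @ [e [t [f [p [q var]]]] & [e [t [f [p [q var]]]] & [e [t [f [p [q var]]]]]]]]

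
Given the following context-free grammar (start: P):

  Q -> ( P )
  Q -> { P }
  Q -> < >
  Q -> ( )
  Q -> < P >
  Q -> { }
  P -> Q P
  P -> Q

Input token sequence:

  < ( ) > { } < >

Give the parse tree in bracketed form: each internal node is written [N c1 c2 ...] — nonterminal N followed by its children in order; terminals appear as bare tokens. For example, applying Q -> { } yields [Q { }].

P
Q P
< P > P
< Q > P
< ( ) > P
< ( ) > Q P
< ( ) > { } P
< ( ) > { } Q
< ( ) > { } < >

[P [Q < [P [Q ( )]] >] [P [Q { }] [P [Q < >]]]]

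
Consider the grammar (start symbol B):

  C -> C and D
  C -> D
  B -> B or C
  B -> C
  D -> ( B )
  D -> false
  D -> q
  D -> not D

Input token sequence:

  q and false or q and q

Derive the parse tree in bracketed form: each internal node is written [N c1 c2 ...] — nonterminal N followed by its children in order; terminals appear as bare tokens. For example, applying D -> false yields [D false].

B
B or C
C or C
C and D or C
D and D or C
q and D or C
q and false or C
q and false or C and D
q and false or D and D
q and false or q and D
q and false or q and q

[B [B [C [C [D q]] and [D false]]] or [C [C [D q]] and [D q]]]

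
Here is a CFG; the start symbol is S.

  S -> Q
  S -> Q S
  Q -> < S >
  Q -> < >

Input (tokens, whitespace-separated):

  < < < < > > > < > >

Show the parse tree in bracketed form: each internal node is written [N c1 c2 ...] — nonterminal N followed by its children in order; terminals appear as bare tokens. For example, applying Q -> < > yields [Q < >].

S
Q
< S >
< Q S >
< < S > S >
< < Q > S >
< < < S > > S >
< < < Q > > S >
< < < < > > > S >
< < < < > > > Q >
< < < < > > > < > >

[S [Q < [S [Q < [S [Q < [S [Q < >]] >]] >] [S [Q < >]]] >]]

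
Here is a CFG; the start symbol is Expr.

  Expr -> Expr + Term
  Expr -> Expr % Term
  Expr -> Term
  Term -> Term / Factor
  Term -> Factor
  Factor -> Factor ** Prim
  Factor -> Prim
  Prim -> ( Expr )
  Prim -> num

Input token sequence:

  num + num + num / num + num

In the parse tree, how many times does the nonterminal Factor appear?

5

[Expr [Expr [Expr [Expr [Term [Factor [Prim num]]]] + [Term [Factor [Prim num]]]] + [Term [Term [Factor [Prim num]]] / [Factor [Prim num]]]] + [Term [Factor [Prim num]]]]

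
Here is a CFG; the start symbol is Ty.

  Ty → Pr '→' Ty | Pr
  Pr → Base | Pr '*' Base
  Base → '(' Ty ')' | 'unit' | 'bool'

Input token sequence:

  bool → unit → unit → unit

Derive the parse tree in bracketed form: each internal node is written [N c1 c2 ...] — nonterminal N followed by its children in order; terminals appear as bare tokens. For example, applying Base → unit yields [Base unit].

[Ty [Pr [Base bool]] → [Ty [Pr [Base unit]] → [Ty [Pr [Base unit]] → [Ty [Pr [Base unit]]]]]]

Ty
Pr → Ty
Base → Ty
bool → Ty
bool → Pr → Ty
bool → Base → Ty
bool → unit → Ty
bool → unit → Pr → Ty
bool → unit → Base → Ty
bool → unit → unit → Ty
bool → unit → unit → Pr
bool → unit → unit → Base
bool → unit → unit → unit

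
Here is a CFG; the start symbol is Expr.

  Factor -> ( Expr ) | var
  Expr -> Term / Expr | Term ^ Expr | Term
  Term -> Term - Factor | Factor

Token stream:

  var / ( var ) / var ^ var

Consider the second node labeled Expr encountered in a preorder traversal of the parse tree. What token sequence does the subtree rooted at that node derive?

[Expr [Term [Factor var]] / [Expr [Term [Factor ( [Expr [Term [Factor var]]] )]] / [Expr [Term [Factor var]] ^ [Expr [Term [Factor var]]]]]]

( var ) / var ^ var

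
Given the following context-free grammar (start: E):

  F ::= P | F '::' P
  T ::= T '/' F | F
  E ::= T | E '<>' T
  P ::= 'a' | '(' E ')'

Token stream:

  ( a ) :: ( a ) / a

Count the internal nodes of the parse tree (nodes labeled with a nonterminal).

[E [T [T [F [F [P ( [E [T [F [P a]]]] )]] :: [P ( [E [T [F [P a]]]] )]]] / [F [P a]]]]

17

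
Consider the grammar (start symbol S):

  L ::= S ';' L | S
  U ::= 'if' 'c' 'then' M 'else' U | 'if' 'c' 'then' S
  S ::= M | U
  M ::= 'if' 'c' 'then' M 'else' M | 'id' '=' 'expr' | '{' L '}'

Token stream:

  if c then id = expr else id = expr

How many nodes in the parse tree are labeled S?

1

[S [M if c then [M id = expr] else [M id = expr]]]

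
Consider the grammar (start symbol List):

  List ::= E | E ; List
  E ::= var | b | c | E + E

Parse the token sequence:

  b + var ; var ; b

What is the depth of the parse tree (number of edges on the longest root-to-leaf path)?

4

[List [E [E b] + [E var]] ; [List [E var] ; [List [E b]]]]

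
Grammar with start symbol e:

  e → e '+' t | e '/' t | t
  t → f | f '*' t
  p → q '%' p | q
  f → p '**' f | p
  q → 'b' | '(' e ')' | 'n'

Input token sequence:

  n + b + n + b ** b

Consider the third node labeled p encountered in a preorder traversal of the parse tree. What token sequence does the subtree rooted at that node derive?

[e [e [e [e [t [f [p [q n]]]]] + [t [f [p [q b]]]]] + [t [f [p [q n]]]]] + [t [f [p [q b]] ** [f [p [q b]]]]]]

n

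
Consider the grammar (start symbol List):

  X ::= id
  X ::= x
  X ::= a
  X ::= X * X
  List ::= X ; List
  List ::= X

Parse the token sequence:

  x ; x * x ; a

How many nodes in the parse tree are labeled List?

3

[List [X x] ; [List [X [X x] * [X x]] ; [List [X a]]]]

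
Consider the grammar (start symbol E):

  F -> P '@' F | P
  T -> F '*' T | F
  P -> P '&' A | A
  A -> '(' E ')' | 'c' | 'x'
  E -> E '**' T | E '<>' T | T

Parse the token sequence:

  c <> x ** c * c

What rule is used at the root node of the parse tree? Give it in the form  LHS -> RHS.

E -> E '**' T

[E [E [E [T [F [P [A c]]]]] <> [T [F [P [A x]]]]] ** [T [F [P [A c]]] * [T [F [P [A c]]]]]]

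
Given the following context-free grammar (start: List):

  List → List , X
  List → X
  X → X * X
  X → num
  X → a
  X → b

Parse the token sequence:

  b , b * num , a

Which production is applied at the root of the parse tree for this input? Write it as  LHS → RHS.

[List [List [List [X b]] , [X [X b] * [X num]]] , [X a]]

List → List , X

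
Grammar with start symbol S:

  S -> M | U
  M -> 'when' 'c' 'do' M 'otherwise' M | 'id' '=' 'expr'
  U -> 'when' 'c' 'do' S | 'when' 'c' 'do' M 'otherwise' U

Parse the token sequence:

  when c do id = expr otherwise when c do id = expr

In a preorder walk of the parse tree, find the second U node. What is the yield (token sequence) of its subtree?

when c do id = expr

[S [U when c do [M id = expr] otherwise [U when c do [S [M id = expr]]]]]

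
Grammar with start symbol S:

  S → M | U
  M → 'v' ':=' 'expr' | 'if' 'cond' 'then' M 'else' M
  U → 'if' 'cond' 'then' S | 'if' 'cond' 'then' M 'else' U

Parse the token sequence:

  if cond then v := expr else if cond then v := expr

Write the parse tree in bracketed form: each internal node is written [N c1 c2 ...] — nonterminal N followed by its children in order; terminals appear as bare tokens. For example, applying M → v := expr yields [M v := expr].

S
U
if cond then M else U
if cond then v := expr else U
if cond then v := expr else if cond then S
if cond then v := expr else if cond then M
if cond then v := expr else if cond then v := expr

[S [U if cond then [M v := expr] else [U if cond then [S [M v := expr]]]]]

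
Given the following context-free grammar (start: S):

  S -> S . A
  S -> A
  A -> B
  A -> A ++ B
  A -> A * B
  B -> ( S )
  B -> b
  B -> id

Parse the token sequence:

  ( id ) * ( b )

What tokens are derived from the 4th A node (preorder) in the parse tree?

b

[S [A [A [B ( [S [A [B id]]] )]] * [B ( [S [A [B b]]] )]]]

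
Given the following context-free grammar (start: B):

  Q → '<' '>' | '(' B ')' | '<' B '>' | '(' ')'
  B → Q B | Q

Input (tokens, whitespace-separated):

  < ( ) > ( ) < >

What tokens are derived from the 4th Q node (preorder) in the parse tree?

< >

[B [Q < [B [Q ( )]] >] [B [Q ( )] [B [Q < >]]]]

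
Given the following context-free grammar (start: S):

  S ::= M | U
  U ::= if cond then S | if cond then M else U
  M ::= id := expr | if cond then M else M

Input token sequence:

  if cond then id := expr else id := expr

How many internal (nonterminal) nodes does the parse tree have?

[S [M if cond then [M id := expr] else [M id := expr]]]

4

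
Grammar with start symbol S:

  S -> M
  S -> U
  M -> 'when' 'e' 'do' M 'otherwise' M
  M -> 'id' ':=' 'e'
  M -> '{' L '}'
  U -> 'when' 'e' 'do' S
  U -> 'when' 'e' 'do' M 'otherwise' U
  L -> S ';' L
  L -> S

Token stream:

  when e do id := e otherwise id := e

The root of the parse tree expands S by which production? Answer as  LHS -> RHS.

S -> M

[S [M when e do [M id := e] otherwise [M id := e]]]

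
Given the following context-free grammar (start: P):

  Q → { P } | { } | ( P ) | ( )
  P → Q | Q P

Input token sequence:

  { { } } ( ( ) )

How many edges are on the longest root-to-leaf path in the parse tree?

[P [Q { [P [Q { }]] }] [P [Q ( [P [Q ( )]] )]]]

5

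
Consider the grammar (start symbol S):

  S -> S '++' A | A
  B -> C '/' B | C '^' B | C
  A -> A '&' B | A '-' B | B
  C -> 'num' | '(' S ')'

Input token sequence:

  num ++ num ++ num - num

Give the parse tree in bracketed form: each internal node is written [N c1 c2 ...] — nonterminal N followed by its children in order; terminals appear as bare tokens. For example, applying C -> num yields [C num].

[S [S [S [A [B [C num]]]] ++ [A [B [C num]]]] ++ [A [A [B [C num]]] - [B [C num]]]]

S
S ++ A
S ++ A ++ A
A ++ A ++ A
B ++ A ++ A
C ++ A ++ A
num ++ A ++ A
num ++ B ++ A
num ++ C ++ A
num ++ num ++ A
num ++ num ++ A - B
num ++ num ++ B - B
num ++ num ++ C - B
num ++ num ++ num - B
num ++ num ++ num - C
num ++ num ++ num - num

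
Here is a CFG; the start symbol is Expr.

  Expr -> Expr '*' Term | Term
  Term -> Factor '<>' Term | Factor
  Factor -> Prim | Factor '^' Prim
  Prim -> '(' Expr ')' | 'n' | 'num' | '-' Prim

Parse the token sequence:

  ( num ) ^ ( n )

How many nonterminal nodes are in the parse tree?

[Expr [Term [Factor [Factor [Prim ( [Expr [Term [Factor [Prim num]]]] )]] ^ [Prim ( [Expr [Term [Factor [Prim n]]]] )]]]]

14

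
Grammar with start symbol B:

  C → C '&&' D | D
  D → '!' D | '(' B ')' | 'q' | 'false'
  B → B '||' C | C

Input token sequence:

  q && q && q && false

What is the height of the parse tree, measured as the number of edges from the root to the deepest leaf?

6

[B [C [C [C [C [D q]] && [D q]] && [D q]] && [D false]]]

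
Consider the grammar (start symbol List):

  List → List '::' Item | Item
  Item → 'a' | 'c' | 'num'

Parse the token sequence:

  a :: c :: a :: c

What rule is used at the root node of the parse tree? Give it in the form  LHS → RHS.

[List [List [List [List [Item a]] :: [Item c]] :: [Item a]] :: [Item c]]

List → List '::' Item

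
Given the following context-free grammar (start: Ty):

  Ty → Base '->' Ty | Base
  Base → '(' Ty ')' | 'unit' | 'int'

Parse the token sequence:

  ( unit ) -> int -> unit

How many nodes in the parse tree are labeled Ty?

[Ty [Base ( [Ty [Base unit]] )] -> [Ty [Base int] -> [Ty [Base unit]]]]

4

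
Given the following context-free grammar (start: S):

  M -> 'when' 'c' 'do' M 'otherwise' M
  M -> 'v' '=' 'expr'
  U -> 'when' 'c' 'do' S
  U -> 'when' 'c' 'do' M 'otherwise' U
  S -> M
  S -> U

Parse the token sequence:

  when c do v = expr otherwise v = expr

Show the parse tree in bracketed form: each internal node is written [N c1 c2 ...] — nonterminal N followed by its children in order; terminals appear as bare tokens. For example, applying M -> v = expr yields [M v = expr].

[S [M when c do [M v = expr] otherwise [M v = expr]]]

S
M
when c do M otherwise M
when c do v = expr otherwise M
when c do v = expr otherwise v = expr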